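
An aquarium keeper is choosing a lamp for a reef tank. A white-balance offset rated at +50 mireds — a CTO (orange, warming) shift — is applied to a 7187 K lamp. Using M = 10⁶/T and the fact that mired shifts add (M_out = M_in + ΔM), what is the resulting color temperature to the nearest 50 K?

M_in = 10⁶/7187 = 139.14 mireds.
M_out = 139.14 + (+50) = 189.14 mireds.
T_out = 10⁶/189.14 = 5287.1 K → 5300 K.

5300 K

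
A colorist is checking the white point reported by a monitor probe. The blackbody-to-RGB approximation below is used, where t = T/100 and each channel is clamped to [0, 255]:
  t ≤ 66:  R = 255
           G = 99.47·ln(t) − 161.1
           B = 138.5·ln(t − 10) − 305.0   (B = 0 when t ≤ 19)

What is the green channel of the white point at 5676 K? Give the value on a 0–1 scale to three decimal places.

0.944

t = 5676/100 = 56.76; the t ≤ 66 branch applies.
G = 99.47·ln 56.76 − 161.1 = 99.47·4.0388 − 161.1 = 240.643.
On a 0–1 scale: 240.643/255 = 0.9437 → 0.944.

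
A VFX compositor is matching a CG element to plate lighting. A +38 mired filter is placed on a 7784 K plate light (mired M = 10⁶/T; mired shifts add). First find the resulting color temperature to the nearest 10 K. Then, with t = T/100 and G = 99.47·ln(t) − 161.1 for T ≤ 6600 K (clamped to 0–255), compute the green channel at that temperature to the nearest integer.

M_in = 10⁶/7784 = 128.47; M_out = 128.47 + (+38) = 166.47.
T_out = 10⁶/166.47 = 6007.1 K → 6010 K; t = 60.1.
G = 99.47·ln 60.1 − 161.1 = 99.47·4.0960 − 161.1 = 246.330.
Rounded: 246.

246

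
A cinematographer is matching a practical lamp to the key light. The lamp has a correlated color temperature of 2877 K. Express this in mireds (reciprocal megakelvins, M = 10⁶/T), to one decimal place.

347.6 mireds

M = 10⁶ / 2877 = 347.584 → 347.6 mireds.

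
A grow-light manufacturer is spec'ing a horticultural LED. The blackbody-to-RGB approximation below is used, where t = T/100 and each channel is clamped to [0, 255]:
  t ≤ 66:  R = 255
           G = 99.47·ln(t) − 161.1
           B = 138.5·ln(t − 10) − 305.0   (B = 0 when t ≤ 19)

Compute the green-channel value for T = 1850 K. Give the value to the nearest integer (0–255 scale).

129

t = 1850/100 = 18.5; the t ≤ 66 branch applies.
G = 99.47·ln 18.5 − 161.1 = 99.47·2.9178 − 161.1 = 129.131.
Rounded: 129.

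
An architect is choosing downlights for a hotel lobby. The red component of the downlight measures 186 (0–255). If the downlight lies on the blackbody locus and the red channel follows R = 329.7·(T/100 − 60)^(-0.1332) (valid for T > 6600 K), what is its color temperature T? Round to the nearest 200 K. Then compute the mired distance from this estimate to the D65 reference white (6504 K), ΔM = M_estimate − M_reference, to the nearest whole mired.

-79 mireds

(t − 60)^(-0.1332) = 186/329.7 = 0.56415.
t − 60 = 0.56415^(1/-0.1332) = 0.56415^(-7.508) = 73.521, so t = 133.521.
T = 100·t = 13352 K → 13400 K to the nearest 200 K.
M_estimate = 10⁶/13400 = 74.63; M_reference = 10⁶/6504 = 153.75.
ΔM = 74.63 − 153.75 = -79.12 → -79 mireds.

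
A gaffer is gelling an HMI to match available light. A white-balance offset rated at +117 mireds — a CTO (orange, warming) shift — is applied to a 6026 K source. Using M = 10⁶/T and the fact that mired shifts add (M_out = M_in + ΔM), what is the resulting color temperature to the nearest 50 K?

M_in = 10⁶/6026 = 165.95 mireds.
M_out = 165.95 + (+117) = 282.95 mireds.
T_out = 10⁶/282.95 = 3534.2 K → 3550 K.

3550 K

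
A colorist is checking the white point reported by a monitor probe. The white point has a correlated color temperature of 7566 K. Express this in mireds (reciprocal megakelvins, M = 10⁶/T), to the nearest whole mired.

M = 10⁶ / 7566 = 132.170 → 132 mireds.

132 mireds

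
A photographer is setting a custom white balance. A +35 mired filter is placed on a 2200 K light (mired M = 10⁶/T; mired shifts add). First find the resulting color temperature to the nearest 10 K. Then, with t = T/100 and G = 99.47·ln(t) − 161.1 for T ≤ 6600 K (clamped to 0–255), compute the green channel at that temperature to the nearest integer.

139

M_in = 10⁶/2200 = 454.55; M_out = 454.55 + (+35) = 489.55.
T_out = 10⁶/489.55 = 2042.7 K → 2040 K; t = 20.4.
G = 99.47·ln 20.4 − 161.1 = 99.47·3.0155 − 161.1 = 138.855.
Rounded: 139.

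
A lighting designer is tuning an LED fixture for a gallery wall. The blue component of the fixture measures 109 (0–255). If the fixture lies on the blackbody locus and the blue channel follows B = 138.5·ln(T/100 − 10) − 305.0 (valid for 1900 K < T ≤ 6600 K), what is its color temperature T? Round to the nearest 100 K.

3000 K

ln(t − 10) = (109 + 305.0) / 138.5 = 2.9892.
t − 10 = e^2.9892 = 19.869, so t = 29.869.
T = 100·t = 2987 K → 3000 K to the nearest 100 K.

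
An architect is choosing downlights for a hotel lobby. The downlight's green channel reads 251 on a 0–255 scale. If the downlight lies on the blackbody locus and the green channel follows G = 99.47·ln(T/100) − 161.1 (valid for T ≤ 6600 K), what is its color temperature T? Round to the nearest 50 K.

ln t = (251 + 161.1) / 99.47 = 4.1430.
t = e^4.1430 = 62.989.
T = 100·t = 6299 K → 6300 K to the nearest 50 K.

6300 K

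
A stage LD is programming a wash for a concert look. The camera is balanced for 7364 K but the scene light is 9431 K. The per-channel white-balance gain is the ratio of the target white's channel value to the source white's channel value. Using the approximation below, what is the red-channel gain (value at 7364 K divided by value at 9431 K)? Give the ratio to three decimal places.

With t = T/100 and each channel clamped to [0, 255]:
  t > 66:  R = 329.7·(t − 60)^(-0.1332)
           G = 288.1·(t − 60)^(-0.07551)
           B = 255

At 9431 K (t = 94.31):
  R = 329.7·(94.31 − 60)^(-0.1332) = 329.7·34.31^(-0.1332) = 329.7·0.62443 = 205.874.
At 7364 K (t = 73.64):
  R = 329.7·(73.64 − 60)^(-0.1332) = 329.7·13.64^(-0.1332) = 329.7·0.70606 = 232.789.
Gain = 232.789 / 205.874 = 1.1307 → 1.131.

1.131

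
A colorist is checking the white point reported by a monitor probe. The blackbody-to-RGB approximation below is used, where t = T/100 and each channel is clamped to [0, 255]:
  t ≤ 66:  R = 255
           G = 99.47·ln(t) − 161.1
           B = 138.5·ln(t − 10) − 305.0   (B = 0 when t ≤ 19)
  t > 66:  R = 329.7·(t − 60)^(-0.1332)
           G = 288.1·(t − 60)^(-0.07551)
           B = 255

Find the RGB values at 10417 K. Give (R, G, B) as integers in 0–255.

(199, 216, 255)

t = 10417/100 = 104.17; the t > 66 branch applies.
R = 329.7·(104.17 − 60)^(-0.1332) = 329.7·44.17^(-0.1332) = 329.7·0.60377 = 199.062.
G = 288.1·(104.17 − 60)^(-0.07551) = 288.1·44.17^(-0.07551) = 288.1·0.75124 = 216.431.
B = 255 by definition for t > 66.
Rounded: (199, 216, 255).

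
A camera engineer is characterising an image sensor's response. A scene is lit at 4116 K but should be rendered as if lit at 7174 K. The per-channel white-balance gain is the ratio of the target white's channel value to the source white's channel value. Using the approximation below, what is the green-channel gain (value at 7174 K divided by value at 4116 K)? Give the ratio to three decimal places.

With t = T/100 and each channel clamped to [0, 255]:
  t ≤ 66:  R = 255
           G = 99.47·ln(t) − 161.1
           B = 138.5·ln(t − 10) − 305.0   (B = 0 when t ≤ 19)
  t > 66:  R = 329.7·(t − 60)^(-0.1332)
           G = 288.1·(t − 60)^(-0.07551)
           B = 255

At 4116 K (t = 41.16):
  G = 99.47·ln 41.16 − 161.1 = 99.47·3.7175 − 161.1 = 208.676.
At 7174 K (t = 71.74):
  G = 288.1·(71.74 − 60)^(-0.07551) = 288.1·11.74^(-0.07551) = 288.1·0.83029 = 239.206.
Gain = 239.206 / 208.676 = 1.1463 → 1.146.

1.146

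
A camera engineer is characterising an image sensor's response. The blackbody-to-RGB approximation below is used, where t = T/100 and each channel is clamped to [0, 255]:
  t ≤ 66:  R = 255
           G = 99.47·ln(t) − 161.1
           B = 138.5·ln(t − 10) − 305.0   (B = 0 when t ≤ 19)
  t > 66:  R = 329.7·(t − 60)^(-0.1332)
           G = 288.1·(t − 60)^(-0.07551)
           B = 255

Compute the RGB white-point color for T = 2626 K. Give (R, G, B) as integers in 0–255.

(255, 164, 81)

t = 2626/100 = 26.26; the t ≤ 66 branch applies.
R = 255 by definition for t ≤ 66.
G = 99.47·ln 26.26 − 161.1 = 99.47·3.2680 − 161.1 = 163.973.
B = 138.5·ln(26.26 − 10) − 305.0 = 138.5·ln 16.26 − 305.0 = 138.5·2.7887 − 305.0 = 81.236.
Rounded: (255, 164, 81).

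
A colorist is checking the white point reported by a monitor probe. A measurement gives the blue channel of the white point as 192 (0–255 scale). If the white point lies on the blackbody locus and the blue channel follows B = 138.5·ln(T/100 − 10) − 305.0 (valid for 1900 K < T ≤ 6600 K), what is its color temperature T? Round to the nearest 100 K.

ln(t − 10) = (192 + 305.0) / 138.5 = 3.5884.
t − 10 = e^3.5884 = 36.178, so t = 46.178.
T = 100·t = 4618 K → 4600 K to the nearest 100 K.

4600 K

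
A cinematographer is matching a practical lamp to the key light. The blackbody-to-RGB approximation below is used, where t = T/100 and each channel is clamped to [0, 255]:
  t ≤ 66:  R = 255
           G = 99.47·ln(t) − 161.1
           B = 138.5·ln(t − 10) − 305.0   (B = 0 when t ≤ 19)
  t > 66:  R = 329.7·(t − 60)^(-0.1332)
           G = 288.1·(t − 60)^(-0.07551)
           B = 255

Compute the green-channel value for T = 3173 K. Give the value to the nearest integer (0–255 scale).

183

t = 3173/100 = 31.73; the t ≤ 66 branch applies.
G = 99.47·ln 31.73 − 161.1 = 99.47·3.4573 − 161.1 = 182.794.
Rounded: 183.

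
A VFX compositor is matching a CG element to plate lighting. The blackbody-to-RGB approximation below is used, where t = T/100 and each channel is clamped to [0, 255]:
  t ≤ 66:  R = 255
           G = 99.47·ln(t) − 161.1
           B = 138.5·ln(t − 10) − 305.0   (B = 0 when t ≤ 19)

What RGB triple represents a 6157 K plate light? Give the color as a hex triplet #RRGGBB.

t = 6157/100 = 61.57; the t ≤ 66 branch applies.
R = 255 by definition for t ≤ 66.
G = 99.47·ln 61.57 − 161.1 = 99.47·4.1202 − 161.1 = 248.734.
B = 138.5·ln(61.57 − 10) − 305.0 = 138.5·ln 51.57 − 305.0 = 138.5·3.9429 − 305.0 = 241.097.
Rounded: (255, 249, 241).
In hex: #FFF9F1.

#FFF9F1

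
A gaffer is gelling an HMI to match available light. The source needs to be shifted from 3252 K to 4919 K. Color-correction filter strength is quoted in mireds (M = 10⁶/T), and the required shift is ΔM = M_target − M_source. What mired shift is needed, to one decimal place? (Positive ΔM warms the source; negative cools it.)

M_source = 10⁶/3252 = 307.503; M_target = 10⁶/4919 = 203.293.
ΔM = 203.293 − 307.503 = -104.210 → -104.2 mireds, a cooling shift.

-104.2 mireds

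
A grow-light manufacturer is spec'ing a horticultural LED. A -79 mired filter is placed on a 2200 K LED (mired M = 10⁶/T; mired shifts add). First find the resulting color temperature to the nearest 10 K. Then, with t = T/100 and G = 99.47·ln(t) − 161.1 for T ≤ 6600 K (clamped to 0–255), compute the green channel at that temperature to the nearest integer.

165

M_in = 10⁶/2200 = 454.55; M_out = 454.55 + (-79) = 375.55.
T_out = 10⁶/375.55 = 2662.8 K → 2660 K; t = 26.6.
G = 99.47·ln 26.6 − 161.1 = 99.47·3.2809 − 161.1 = 165.252.
Rounded: 165.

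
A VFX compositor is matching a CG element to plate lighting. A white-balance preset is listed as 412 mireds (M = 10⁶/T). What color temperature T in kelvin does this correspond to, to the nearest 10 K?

2430 K

T = 10⁶ / 412 = 2427.18 K → 2430 K.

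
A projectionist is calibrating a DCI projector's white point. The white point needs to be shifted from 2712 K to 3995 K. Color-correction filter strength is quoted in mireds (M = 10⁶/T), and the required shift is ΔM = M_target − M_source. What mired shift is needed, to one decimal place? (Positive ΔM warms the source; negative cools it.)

M_source = 10⁶/2712 = 368.732; M_target = 10⁶/3995 = 250.313.
ΔM = 250.313 − 368.732 = -118.419 → -118.4 mireds, a cooling shift.

-118.4 mireds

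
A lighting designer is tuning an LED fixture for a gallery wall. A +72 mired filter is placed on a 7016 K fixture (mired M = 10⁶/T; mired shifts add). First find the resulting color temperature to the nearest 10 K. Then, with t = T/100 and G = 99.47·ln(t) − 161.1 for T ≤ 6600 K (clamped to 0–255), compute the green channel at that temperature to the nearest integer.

221

M_in = 10⁶/7016 = 142.53; M_out = 142.53 + (+72) = 214.53.
T_out = 10⁶/214.53 = 4661.3 K → 4660 K; t = 46.6.
G = 99.47·ln 46.6 − 161.1 = 99.47·3.8416 − 161.1 = 221.024.
Rounded: 221.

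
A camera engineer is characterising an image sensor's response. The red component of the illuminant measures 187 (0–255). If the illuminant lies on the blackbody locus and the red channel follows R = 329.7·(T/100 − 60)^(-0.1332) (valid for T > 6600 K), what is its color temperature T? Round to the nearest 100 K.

(t − 60)^(-0.1332) = 187/329.7 = 0.56718.
t − 60 = 0.56718^(1/-0.1332) = 0.56718^(-7.508) = 70.620, so t = 130.620.
T = 100·t = 13062 K → 13100 K to the nearest 100 K.

13100 K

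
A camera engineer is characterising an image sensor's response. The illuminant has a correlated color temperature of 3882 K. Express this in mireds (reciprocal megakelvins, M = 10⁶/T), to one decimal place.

257.6 mireds

M = 10⁶ / 3882 = 257.599 → 257.6 mireds.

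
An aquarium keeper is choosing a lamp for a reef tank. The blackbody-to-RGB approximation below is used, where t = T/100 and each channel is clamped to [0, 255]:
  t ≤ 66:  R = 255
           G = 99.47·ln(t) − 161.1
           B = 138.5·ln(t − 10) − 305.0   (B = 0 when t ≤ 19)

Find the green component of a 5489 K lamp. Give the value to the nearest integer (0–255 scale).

237

t = 5489/100 = 54.89; the t ≤ 66 branch applies.
G = 99.47·ln 54.89 − 161.1 = 99.47·4.0053 − 161.1 = 237.310.
Rounded: 237.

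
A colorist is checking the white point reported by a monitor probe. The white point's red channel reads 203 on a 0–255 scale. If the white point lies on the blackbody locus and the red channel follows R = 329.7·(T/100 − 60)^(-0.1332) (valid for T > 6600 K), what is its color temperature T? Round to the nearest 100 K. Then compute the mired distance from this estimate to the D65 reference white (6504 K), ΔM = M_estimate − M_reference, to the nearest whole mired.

-52 mireds

(t − 60)^(-0.1332) = 203/329.7 = 0.61571.
t − 60 = 0.61571^(1/-0.1332) = 0.61571^(-7.508) = 38.129, so t = 98.129.
T = 100·t = 9813 K → 9800 K to the nearest 100 K.
M_estimate = 10⁶/9800 = 102.04; M_reference = 10⁶/6504 = 153.75.
ΔM = 102.04 − 153.75 = -51.71 → -52 mireds.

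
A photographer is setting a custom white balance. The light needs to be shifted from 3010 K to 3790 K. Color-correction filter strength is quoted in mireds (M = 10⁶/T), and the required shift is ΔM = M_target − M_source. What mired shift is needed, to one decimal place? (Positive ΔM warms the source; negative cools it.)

-68.4 mireds

M_source = 10⁶/3010 = 332.226; M_target = 10⁶/3790 = 263.852.
ΔM = 263.852 − 332.226 = -68.374 → -68.4 mireds, a cooling shift.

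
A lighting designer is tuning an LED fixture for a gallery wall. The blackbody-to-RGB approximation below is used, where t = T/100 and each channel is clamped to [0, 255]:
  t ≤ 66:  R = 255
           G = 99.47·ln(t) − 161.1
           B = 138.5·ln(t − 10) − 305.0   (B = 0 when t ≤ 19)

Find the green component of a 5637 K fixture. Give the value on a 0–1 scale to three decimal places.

t = 5637/100 = 56.37; the t ≤ 66 branch applies.
G = 99.47·ln 56.37 − 161.1 = 99.47·4.0319 − 161.1 = 239.957.
On a 0–1 scale: 239.957/255 = 0.9410 → 0.941.

0.941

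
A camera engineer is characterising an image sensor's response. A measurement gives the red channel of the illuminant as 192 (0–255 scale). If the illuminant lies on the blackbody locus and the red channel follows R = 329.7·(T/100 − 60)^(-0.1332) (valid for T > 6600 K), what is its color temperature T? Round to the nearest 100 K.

11800 K

(t − 60)^(-0.1332) = 192/329.7 = 0.58235.
t − 60 = 0.58235^(1/-0.1332) = 0.58235^(-7.508) = 57.929, so t = 117.929.
T = 100·t = 11793 K → 11800 K to the nearest 100 K.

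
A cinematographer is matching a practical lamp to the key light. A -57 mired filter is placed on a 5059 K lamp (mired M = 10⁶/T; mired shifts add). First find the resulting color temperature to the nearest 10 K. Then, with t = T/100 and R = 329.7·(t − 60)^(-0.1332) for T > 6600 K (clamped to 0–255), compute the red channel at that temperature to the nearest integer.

M_in = 10⁶/5059 = 197.67; M_out = 197.67 + (-57) = 140.67.
T_out = 10⁶/140.67 = 7109.0 K → 7110 K; t = 71.1.
R = 329.7·(71.1 − 60)^(-0.1332) = 329.7·11.1^(-0.1332) = 329.7·0.72571 = 239.267.
Rounded: 239.

239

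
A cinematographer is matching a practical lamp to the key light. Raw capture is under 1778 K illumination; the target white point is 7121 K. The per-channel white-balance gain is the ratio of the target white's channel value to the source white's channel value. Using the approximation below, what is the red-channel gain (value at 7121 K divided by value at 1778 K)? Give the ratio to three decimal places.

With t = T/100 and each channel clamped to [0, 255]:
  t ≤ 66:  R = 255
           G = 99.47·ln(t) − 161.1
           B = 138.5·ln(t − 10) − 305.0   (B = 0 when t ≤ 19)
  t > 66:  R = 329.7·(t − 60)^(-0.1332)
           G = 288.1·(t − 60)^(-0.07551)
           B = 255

At 1778 K (t = 17.78):
  R = 255 by definition for t ≤ 66.
At 7121 K (t = 71.21):
  R = 329.7·(71.21 − 60)^(-0.1332) = 329.7·11.21^(-0.1332) = 329.7·0.72476 = 238.952.
Gain = 238.952 / 255.000 = 0.9371 → 0.937.

0.937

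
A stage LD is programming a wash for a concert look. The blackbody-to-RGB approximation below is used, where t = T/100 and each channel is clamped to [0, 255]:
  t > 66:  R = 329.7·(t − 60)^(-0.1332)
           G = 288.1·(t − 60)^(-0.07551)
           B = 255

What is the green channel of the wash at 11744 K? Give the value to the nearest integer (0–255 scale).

t = 11744/100 = 117.44; the t > 66 branch applies.
G = 288.1·(117.44 − 60)^(-0.07551) = 288.1·57.44^(-0.07551) = 288.1·0.73648 = 212.180.
Rounded: 212.

212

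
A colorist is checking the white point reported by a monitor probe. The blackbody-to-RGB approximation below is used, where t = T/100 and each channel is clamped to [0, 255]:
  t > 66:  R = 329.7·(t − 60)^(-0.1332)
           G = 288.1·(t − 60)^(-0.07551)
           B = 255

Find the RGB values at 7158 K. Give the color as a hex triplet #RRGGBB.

#EEEFFF

t = 7158/100 = 71.58; the t > 66 branch applies.
R = 329.7·(71.58 − 60)^(-0.1332) = 329.7·11.58^(-0.1332) = 329.7·0.72163 = 237.921.
G = 288.1·(71.58 − 60)^(-0.07551) = 288.1·11.58^(-0.07551) = 288.1·0.83115 = 239.454.
B = 255 by definition for t > 66.
Rounded: (238, 239, 255).
In hex: #EEEFFF.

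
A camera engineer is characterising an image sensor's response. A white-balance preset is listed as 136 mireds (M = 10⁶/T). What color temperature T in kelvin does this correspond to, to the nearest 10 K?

T = 10⁶ / 136 = 7352.94 K → 7350 K.

7350 K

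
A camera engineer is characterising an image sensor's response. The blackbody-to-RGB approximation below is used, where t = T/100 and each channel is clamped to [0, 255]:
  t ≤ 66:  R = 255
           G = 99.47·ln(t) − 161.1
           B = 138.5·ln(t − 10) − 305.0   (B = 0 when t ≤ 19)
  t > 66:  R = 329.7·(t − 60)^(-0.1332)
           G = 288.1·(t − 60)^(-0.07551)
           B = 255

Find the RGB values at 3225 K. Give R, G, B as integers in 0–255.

t = 3225/100 = 32.25; the t ≤ 66 branch applies.
R = 255 by definition for t ≤ 66.
G = 99.47·ln 32.25 − 161.1 = 99.47·3.4735 − 161.1 = 184.411.
B = 138.5·ln(32.25 − 10) − 305.0 = 138.5·ln 22.25 − 305.0 = 138.5·3.1023 − 305.0 = 124.674.
Rounded: (255, 184, 125).

R=255, G=184, B=125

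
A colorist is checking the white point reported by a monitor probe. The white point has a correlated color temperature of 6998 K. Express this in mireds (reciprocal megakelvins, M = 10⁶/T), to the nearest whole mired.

M = 10⁶ / 6998 = 142.898 → 143 mireds.

143 mireds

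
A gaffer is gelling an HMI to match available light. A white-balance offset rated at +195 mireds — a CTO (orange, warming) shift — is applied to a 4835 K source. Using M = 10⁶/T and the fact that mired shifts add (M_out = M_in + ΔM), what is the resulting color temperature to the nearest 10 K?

2490 K

M_in = 10⁶/4835 = 206.83 mireds.
M_out = 206.83 + (+195) = 401.83 mireds.
T_out = 10⁶/401.83 = 2488.6 K → 2490 K.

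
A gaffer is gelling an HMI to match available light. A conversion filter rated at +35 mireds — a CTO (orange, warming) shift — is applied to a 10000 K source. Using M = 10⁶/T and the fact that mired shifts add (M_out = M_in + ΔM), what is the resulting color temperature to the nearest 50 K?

M_in = 10⁶/10000 = 100.00 mireds.
M_out = 100.00 + (+35) = 135.00 mireds.
T_out = 10⁶/135.00 = 7407.4 K → 7400 K.

7400 K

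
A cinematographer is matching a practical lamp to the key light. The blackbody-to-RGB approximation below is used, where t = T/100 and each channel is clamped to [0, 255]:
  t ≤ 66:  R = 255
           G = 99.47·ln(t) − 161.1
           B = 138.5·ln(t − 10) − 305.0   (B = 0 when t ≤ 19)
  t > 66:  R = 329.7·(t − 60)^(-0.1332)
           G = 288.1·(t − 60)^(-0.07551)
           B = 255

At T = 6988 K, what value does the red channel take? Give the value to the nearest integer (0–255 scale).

243

t = 6988/100 = 69.88; the t > 66 branch applies.
R = 329.7·(69.88 − 60)^(-0.1332) = 329.7·9.88^(-0.1332) = 329.7·0.73705 = 243.006.
Rounded: 243.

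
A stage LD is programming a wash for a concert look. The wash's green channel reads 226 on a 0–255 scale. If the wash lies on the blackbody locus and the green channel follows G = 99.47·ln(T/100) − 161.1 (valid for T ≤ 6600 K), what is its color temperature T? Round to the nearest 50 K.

4900 K

ln t = (226 + 161.1) / 99.47 = 3.8916.
t = e^3.8916 = 48.990.
T = 100·t = 4899 K → 4900 K to the nearest 50 K.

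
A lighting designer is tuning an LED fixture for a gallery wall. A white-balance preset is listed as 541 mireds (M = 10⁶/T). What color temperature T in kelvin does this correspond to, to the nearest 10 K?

1850 K

T = 10⁶ / 541 = 1848.43 K → 1850 K.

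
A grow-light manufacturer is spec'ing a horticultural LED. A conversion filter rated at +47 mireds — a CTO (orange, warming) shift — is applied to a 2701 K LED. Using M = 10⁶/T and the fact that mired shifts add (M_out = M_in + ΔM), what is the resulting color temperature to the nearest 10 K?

2400 K

M_in = 10⁶/2701 = 370.23 mireds.
M_out = 370.23 + (+47) = 417.23 mireds.
T_out = 10⁶/417.23 = 2396.7 K → 2400 K.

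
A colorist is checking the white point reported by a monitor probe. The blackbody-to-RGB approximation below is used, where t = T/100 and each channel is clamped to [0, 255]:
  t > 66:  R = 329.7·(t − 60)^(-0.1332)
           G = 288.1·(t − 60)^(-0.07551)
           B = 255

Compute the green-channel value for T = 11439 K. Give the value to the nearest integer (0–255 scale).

t = 11439/100 = 114.39; the t > 66 branch applies.
G = 288.1·(114.39 − 60)^(-0.07551) = 288.1·54.39^(-0.07551) = 288.1·0.73952 = 213.056.
Rounded: 213.

213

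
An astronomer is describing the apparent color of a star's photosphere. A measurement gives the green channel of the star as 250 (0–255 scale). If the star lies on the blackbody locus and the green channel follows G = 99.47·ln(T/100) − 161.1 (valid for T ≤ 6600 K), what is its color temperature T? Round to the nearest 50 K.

ln t = (250 + 161.1) / 99.47 = 4.1329.
t = e^4.1329 = 62.359.
T = 100·t = 6236 K → 6250 K to the nearest 50 K.

6250 K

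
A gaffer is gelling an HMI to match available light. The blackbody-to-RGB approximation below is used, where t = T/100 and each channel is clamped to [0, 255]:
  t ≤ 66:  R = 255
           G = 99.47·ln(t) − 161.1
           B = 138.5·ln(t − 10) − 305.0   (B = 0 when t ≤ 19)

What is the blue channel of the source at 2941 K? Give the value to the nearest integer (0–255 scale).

t = 2941/100 = 29.41; the t ≤ 66 branch applies.
B = 138.5·ln(29.41 − 10) − 305.0 = 138.5·ln 19.41 − 305.0 = 138.5·2.9658 − 305.0 = 105.762.
Rounded: 106.

106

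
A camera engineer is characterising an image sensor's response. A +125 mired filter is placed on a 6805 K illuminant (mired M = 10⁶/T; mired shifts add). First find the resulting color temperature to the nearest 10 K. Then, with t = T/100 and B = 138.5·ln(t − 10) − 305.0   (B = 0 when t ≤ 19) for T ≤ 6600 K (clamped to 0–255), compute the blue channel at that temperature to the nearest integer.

150

M_in = 10⁶/6805 = 146.95; M_out = 146.95 + (+125) = 271.95.
T_out = 10⁶/271.95 = 3677.1 K → 3680 K; t = 36.8.
B = 138.5·ln(36.8 − 10) − 305.0 = 138.5·ln 26.8 − 305.0 = 138.5·3.2884 − 305.0 = 150.444.
Rounded: 150.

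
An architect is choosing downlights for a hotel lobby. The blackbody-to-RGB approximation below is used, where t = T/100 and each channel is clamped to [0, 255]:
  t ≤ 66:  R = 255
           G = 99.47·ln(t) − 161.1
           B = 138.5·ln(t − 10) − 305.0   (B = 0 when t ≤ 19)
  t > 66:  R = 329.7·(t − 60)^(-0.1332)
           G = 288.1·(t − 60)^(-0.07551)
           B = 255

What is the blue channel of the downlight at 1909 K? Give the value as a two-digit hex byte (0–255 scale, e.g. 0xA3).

t = 1909/100 = 19.09; the t ≤ 66 branch applies.
B = 138.5·ln(19.09 − 10) − 305.0 = 138.5·ln 9.09 − 305.0 = 138.5·2.2072 − 305.0 = 0.694.
Rounded: 1; in hex, 0x01.

0x01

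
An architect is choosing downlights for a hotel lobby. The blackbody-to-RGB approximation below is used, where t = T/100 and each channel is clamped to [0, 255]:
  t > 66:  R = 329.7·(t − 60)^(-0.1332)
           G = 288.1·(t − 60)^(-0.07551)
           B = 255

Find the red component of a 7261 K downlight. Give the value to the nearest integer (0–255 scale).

235

t = 7261/100 = 72.61; the t > 66 branch applies.
R = 329.7·(72.61 − 60)^(-0.1332) = 329.7·12.61^(-0.1332) = 329.7·0.71348 = 235.236.
Rounded: 235.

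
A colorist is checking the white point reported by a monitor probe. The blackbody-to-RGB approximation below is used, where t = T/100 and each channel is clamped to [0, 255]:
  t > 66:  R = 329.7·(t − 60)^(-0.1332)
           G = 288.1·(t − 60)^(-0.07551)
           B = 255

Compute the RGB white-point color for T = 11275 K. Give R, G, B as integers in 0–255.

t = 11275/100 = 112.75; the t > 66 branch applies.
R = 329.7·(112.75 − 60)^(-0.1332) = 329.7·52.75^(-0.1332) = 329.7·0.58966 = 194.410.
G = 288.1·(112.75 − 60)^(-0.07551) = 288.1·52.75^(-0.07551) = 288.1·0.74123 = 213.549.
B = 255 by definition for t > 66.
Rounded: (194, 214, 255).

R=194, G=214, B=255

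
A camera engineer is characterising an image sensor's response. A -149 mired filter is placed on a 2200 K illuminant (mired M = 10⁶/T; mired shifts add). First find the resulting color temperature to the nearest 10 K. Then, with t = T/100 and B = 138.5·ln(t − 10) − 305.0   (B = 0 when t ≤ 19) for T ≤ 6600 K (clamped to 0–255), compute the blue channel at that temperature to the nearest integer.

M_in = 10⁶/2200 = 454.55; M_out = 454.55 + (-149) = 305.55.
T_out = 10⁶/305.55 = 3272.8 K → 3270 K; t = 32.7.
B = 138.5·ln(32.7 − 10) − 305.0 = 138.5·ln 22.7 − 305.0 = 138.5·3.1224 − 305.0 = 127.448.
Rounded: 127.

127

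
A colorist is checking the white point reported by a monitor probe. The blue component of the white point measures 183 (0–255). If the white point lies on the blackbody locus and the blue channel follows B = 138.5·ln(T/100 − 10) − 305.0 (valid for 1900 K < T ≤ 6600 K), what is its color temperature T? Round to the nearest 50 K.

4400 K

ln(t − 10) = (183 + 305.0) / 138.5 = 3.5235.
t − 10 = e^3.5235 = 33.902, so t = 43.902.
T = 100·t = 4390 K → 4400 K to the nearest 50 K.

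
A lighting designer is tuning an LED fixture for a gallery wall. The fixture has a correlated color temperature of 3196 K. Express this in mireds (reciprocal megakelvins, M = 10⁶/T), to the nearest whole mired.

313 mireds

M = 10⁶ / 3196 = 312.891 → 313 mireds.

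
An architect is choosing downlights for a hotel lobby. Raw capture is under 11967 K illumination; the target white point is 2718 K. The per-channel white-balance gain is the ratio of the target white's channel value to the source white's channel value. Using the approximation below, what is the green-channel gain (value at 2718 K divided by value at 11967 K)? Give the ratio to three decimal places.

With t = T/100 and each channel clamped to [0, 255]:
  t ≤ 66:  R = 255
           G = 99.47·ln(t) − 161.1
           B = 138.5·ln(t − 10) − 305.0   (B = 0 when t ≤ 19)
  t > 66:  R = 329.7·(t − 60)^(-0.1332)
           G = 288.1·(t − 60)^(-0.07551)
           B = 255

At 11967 K (t = 119.67):
  G = 288.1·(119.67 − 60)^(-0.07551) = 288.1·59.67^(-0.07551) = 288.1·0.73437 = 211.571.
At 2718 K (t = 27.18):
  G = 99.47·ln 27.18 − 161.1 = 99.47·3.3025 − 161.1 = 167.398.
Gain = 167.398 / 211.571 = 0.7912 → 0.791.

0.791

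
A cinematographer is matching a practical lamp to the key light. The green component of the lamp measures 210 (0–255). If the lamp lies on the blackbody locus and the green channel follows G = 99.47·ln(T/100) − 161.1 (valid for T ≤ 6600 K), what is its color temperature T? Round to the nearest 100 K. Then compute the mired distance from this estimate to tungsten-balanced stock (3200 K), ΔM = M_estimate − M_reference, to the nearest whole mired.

-74 mireds

ln t = (210 + 161.1) / 99.47 = 3.7308.
t = e^3.7308 = 41.711.
T = 100·t = 4171 K → 4200 K to the nearest 100 K.
M_estimate = 10⁶/4200 = 238.10; M_reference = 10⁶/3200 = 312.50.
ΔM = 238.10 − 312.50 = -74.40 → -74 mireds.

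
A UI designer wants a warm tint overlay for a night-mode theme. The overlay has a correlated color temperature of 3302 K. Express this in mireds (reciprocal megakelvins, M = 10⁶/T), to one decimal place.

302.8 mireds

M = 10⁶ / 3302 = 302.847 → 302.8 mireds.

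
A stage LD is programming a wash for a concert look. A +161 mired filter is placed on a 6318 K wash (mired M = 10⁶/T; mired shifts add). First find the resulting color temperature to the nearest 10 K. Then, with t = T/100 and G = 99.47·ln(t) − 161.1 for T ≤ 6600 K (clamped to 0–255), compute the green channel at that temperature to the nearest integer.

M_in = 10⁶/6318 = 158.28; M_out = 158.28 + (+161) = 319.28.
T_out = 10⁶/319.28 = 3132.1 K → 3130 K; t = 31.3.
G = 99.47·ln 31.3 − 161.1 = 99.47·3.4436 − 161.1 = 181.437.
Rounded: 181.

181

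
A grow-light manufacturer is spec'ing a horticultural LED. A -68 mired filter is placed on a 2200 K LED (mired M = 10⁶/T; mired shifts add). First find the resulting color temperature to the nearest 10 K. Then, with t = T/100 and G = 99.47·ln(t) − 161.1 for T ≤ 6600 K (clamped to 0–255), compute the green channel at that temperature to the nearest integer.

163

M_in = 10⁶/2200 = 454.55; M_out = 454.55 + (-68) = 386.55.
T_out = 10⁶/386.55 = 2587.0 K → 2590 K; t = 25.9.
G = 99.47·ln 25.9 − 161.1 = 99.47·3.2542 − 161.1 = 162.600.
Rounded: 163.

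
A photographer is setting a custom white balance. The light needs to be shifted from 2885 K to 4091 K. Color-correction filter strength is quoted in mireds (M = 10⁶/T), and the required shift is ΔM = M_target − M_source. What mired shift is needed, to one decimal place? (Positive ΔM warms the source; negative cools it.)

-102.2 mireds

M_source = 10⁶/2885 = 346.620; M_target = 10⁶/4091 = 244.439.
ΔM = 244.439 − 346.620 = -102.181 → -102.2 mireds, a cooling shift.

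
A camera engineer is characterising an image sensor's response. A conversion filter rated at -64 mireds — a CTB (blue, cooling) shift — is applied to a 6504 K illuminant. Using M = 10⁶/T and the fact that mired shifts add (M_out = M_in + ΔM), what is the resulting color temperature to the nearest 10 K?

11140 K

M_in = 10⁶/6504 = 153.75 mireds.
M_out = 153.75 + (-64) = 89.75 mireds.
T_out = 10⁶/89.75 = 11141.9 K → 11140 K.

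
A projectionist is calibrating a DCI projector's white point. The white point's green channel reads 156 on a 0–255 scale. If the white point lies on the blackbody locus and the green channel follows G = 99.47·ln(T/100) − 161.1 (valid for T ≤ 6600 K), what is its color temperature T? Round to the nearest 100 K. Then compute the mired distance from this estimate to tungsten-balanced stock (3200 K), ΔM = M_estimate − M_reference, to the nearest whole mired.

ln t = (156 + 161.1) / 99.47 = 3.1879.
t = e^3.1879 = 24.237.
T = 100·t = 2424 K → 2400 K to the nearest 100 K.
M_estimate = 10⁶/2400 = 416.67; M_reference = 10⁶/3200 = 312.50.
ΔM = 416.67 − 312.50 = 104.17 → +104 mireds.

+104 mireds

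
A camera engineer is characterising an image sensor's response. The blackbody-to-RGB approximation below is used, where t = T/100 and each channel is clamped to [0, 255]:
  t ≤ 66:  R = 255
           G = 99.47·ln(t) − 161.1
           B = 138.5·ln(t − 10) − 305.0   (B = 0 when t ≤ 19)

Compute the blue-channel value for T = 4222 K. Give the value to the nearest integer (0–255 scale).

176

t = 4222/100 = 42.22; the t ≤ 66 branch applies.
B = 138.5·ln(42.22 − 10) − 305.0 = 138.5·ln 32.22 − 305.0 = 138.5·3.4726 − 305.0 = 175.953.
Rounded: 176.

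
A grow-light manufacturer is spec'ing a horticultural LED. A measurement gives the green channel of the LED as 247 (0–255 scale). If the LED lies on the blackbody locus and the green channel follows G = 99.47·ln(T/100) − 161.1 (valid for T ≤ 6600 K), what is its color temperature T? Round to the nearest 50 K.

ln t = (247 + 161.1) / 99.47 = 4.1027.
t = e^4.1027 = 60.506.
T = 100·t = 6051 K → 6050 K to the nearest 50 K.

6050 K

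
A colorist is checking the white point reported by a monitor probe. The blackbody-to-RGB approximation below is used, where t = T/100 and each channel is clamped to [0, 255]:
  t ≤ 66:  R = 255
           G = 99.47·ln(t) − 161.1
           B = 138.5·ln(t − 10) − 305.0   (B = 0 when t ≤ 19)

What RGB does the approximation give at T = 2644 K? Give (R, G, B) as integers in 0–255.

(255, 165, 83)

t = 2644/100 = 26.44; the t ≤ 66 branch applies.
R = 255 by definition for t ≤ 66.
G = 99.47·ln 26.44 − 161.1 = 99.47·3.2749 − 161.1 = 164.652.
B = 138.5·ln(26.44 − 10) − 305.0 = 138.5·ln 16.44 − 305.0 = 138.5·2.7997 − 305.0 = 82.761.
Rounded: (255, 165, 83).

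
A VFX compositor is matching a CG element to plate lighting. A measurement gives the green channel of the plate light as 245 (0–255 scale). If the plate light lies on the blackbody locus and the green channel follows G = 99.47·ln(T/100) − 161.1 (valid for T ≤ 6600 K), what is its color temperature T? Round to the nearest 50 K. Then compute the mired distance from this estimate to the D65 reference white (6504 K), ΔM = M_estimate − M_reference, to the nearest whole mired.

+14 mireds

ln t = (245 + 161.1) / 99.47 = 4.0826.
t = e^4.0826 = 59.302.
T = 100·t = 5930 K → 5950 K to the nearest 50 K.
M_estimate = 10⁶/5950 = 168.07; M_reference = 10⁶/6504 = 153.75.
ΔM = 168.07 − 153.75 = 14.32 → +14 mireds.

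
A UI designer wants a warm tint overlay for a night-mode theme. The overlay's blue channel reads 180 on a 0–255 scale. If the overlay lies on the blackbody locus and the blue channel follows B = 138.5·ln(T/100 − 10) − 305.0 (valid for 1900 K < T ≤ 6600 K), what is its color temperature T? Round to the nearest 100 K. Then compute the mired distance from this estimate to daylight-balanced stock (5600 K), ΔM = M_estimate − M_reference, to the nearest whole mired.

ln(t − 10) = (180 + 305.0) / 138.5 = 3.5018.
t − 10 = e^3.5018 = 33.175, so t = 43.175.
T = 100·t = 4318 K → 4300 K to the nearest 100 K.
M_estimate = 10⁶/4300 = 232.56; M_reference = 10⁶/5600 = 178.57.
ΔM = 232.56 − 178.57 = 53.99 → +54 mireds.

+54 mireds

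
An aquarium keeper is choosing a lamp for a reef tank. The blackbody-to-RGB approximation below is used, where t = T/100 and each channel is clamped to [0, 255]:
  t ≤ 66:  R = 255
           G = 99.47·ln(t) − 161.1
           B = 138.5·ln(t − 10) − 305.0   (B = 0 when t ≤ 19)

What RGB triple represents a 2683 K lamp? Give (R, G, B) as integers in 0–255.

(255, 166, 86)

t = 2683/100 = 26.83; the t ≤ 66 branch applies.
R = 255 by definition for t ≤ 66.
G = 99.47·ln 26.83 − 161.1 = 99.47·3.2895 − 161.1 = 166.109.
B = 138.5·ln(26.83 − 10) − 305.0 = 138.5·ln 16.83 − 305.0 = 138.5·2.8232 − 305.0 = 86.008.
Rounded: (255, 166, 86).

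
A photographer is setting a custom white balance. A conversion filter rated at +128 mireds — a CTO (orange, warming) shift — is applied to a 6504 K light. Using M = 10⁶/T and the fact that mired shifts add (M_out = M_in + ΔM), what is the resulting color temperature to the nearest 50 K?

3550 K

M_in = 10⁶/6504 = 153.75 mireds.
M_out = 153.75 + (+128) = 281.75 mireds.
T_out = 10⁶/281.75 = 3549.2 K → 3550 K.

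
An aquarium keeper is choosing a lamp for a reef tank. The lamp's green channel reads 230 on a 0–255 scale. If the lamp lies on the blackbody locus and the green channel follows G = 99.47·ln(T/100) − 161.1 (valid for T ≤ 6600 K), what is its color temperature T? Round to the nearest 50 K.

5100 K

ln t = (230 + 161.1) / 99.47 = 3.9318.
t = e^3.9318 = 51.001.
T = 100·t = 5100 K → 5100 K to the nearest 50 K.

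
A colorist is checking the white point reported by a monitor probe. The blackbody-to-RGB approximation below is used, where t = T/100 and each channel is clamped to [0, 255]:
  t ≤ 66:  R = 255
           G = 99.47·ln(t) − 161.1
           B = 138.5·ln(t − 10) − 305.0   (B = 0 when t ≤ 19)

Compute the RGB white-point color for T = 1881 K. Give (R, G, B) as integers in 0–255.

(255, 131, 0)

t = 1881/100 = 18.81; the t ≤ 66 branch applies.
R = 255 by definition for t ≤ 66.
G = 99.47·ln 18.81 − 161.1 = 99.47·2.9344 − 161.1 = 130.784.
t = 18.81 ≤ 19, so B = 0.
Rounded: (255, 131, 0).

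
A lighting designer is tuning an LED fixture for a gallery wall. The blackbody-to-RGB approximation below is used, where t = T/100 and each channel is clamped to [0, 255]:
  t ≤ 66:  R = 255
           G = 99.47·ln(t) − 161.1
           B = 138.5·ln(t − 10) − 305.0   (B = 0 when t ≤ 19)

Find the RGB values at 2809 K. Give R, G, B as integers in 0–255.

R=255, G=171, B=96

t = 2809/100 = 28.09; the t ≤ 66 branch applies.
R = 255 by definition for t ≤ 66.
G = 99.47·ln 28.09 − 161.1 = 99.47·3.3354 − 161.1 = 170.674.
B = 138.5·ln(28.09 − 10) − 305.0 = 138.5·ln 18.09 − 305.0 = 138.5·2.8954 − 305.0 = 96.007.
Rounded: (255, 171, 96).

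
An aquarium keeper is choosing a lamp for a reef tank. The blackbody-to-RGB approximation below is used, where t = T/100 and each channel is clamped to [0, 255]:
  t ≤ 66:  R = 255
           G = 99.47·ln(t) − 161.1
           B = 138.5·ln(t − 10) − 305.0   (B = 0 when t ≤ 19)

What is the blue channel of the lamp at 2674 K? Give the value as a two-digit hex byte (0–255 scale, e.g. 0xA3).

t = 2674/100 = 26.74; the t ≤ 66 branch applies.
B = 138.5·ln(26.74 − 10) − 305.0 = 138.5·ln 16.74 − 305.0 = 138.5·2.8178 − 305.0 = 85.265.
Rounded: 85; in hex, 0x55.

0x55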